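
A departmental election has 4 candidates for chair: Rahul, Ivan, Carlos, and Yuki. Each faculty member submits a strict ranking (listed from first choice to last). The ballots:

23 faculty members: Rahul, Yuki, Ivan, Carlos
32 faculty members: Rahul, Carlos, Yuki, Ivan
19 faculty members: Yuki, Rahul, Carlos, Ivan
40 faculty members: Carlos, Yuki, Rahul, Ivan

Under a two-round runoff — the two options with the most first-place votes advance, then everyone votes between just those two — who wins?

Round 1 first-place votes: Rahul 55, Ivan 0, Carlos 40, Yuki 19.
Rahul and Carlos advance.
Runoff: Rahul is preferred to Carlos by 74 voters; Carlos by 40.
Rahul wins the runoff.

Rahul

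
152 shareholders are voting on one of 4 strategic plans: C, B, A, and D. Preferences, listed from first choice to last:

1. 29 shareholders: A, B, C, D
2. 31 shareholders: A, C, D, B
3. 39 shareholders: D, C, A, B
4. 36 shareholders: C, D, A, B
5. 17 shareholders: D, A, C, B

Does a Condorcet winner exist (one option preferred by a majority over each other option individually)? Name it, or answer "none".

Checking pairwise contests:
A beats C 77–75.
C beats B 123–29.
D beats A 92–60.
C beats D 96–56.
Every option loses at least one head-to-head, so there is no Condorcet winner.

none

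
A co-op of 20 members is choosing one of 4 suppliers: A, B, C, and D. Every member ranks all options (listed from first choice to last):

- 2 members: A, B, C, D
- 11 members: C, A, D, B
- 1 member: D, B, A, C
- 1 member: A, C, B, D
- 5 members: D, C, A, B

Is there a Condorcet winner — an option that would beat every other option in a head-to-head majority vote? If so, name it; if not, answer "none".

C vs A: 16–4 for C.
C vs B: 17–3 for C.
C vs D: 14–6 for C.
C beats every other option head-to-head.

C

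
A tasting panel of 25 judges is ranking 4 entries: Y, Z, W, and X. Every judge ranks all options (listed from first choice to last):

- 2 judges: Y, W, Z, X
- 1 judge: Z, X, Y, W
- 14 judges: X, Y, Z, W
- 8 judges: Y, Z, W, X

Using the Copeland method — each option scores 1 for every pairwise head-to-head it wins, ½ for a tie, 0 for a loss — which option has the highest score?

Y: beats Z and W; loses to X → score 2.
Z: beats W; loses to Y and X → score 1.
W: loses to Y, Z, and X → score 0.
X: beats Y, Z, and W → score 3.
X has the best pairwise record.

X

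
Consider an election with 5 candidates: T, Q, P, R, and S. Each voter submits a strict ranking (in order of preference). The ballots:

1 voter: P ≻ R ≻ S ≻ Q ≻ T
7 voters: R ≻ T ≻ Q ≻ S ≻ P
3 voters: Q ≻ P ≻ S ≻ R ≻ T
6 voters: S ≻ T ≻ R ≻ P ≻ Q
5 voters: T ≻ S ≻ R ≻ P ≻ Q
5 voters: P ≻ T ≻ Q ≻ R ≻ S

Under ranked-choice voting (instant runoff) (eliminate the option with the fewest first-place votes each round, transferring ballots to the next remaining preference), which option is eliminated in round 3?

R

Round 1: T 5, Q 3, P 6, R 7, S 6. Eliminate Q.
Round 2: T 5, P 9, R 7, S 6. Eliminate T.
Round 3: P 9, R 7, S 11. Eliminate R.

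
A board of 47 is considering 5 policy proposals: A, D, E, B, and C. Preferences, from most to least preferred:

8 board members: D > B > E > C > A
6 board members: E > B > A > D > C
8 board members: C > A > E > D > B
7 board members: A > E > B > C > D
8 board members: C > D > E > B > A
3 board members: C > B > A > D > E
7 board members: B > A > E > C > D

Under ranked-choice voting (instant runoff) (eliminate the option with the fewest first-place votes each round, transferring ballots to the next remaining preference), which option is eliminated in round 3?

Round 1: A 7, D 8, E 6, B 7, C 19. Eliminate E.
Round 2: A 7, D 8, B 13, C 19. Eliminate A.
Round 3: D 8, B 20, C 19. Eliminate D.

D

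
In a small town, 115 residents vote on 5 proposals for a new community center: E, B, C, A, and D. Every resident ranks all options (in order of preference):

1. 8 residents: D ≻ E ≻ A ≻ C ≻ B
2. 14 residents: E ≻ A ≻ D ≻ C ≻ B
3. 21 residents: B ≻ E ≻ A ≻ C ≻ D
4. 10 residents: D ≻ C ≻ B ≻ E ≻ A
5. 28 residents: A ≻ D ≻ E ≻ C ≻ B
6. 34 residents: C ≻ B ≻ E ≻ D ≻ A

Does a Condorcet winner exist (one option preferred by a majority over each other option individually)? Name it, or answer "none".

none

Checking pairwise contests:
B beats E 65–50.
C beats B 94–21.
E beats C 71–44.
E beats A 87–28.
E beats D 69–46.
Every option loses at least one head-to-head, so there is no Condorcet winner.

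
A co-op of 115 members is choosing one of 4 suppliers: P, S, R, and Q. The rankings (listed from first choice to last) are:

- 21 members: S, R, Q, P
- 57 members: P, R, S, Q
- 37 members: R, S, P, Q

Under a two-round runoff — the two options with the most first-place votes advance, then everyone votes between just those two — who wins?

Round 1 first-place votes: P 57, S 21, R 37, Q 0.
P and R advance.
Runoff: P is preferred to R by 57 voters; R by 58.
R wins the runoff.

R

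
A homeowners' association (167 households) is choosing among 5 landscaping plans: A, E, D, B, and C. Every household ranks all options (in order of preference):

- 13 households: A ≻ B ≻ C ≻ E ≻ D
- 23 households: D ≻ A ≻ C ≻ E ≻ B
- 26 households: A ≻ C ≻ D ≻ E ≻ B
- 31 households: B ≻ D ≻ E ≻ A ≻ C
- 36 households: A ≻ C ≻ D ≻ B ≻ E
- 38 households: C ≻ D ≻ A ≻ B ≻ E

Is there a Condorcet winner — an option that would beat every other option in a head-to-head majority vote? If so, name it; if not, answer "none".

none

Checking pairwise contests:
D beats A 92–75.
A beats E 136–31.
C beats D 113–54.
A beats B 136–31.
A beats C 129–38.
Every option loses at least one head-to-head, so there is no Condorcet winner.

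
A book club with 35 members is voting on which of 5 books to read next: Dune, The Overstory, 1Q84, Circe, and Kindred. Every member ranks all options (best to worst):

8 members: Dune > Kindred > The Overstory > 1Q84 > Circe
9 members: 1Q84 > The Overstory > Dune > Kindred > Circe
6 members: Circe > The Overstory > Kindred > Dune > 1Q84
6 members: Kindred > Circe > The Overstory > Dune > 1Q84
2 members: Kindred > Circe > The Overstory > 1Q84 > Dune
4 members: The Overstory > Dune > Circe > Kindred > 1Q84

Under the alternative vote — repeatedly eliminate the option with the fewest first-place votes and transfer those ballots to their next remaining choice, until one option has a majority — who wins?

Round 1: Dune 8, The Overstory 4, 1Q84 9, Circe 6, Kindred 8. Eliminate The Overstory.
Round 2: Dune 12, 1Q84 9, Circe 6, Kindred 8. Eliminate Circe.
Round 3: Dune 12, 1Q84 9, Kindred 14. Eliminate 1Q84.
Round 4: Dune 21, Kindred 14. Dune has a majority.

Dune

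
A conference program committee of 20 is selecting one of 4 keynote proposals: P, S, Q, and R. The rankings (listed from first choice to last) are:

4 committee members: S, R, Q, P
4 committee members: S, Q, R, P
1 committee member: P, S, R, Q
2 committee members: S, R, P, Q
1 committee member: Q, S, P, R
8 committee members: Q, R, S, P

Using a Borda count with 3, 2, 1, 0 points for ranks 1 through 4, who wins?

S

P: 4·0 + 4·0 + 1·3 + 2·1 + 1·1 + 8·0 = 6
S: 4·3 + 4·3 + 1·2 + 2·3 + 1·2 + 8·1 = 42
Q: 4·1 + 4·2 + 1·0 + 2·0 + 1·3 + 8·3 = 39
R: 4·2 + 4·1 + 1·1 + 2·2 + 1·0 + 8·2 = 33
S has the highest Borda score (42).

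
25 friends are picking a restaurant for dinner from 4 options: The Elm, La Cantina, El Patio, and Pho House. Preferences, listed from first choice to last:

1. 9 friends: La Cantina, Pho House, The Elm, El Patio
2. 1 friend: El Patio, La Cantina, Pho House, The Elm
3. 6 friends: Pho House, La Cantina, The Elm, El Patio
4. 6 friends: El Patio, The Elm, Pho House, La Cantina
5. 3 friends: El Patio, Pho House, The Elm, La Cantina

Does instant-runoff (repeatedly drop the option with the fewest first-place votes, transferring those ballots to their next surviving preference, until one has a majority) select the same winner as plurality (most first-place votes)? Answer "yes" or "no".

no

Instant-runoff — R1 The Elm 0, La Cantina 9, El Patio 10, Pho House 6 (The Elm out); R2 La Cantina 9, El Patio 10, Pho House 6 (Pho House out); R3 La Cantina 15, El Patio 10 (La Cantina winner). Winner: La Cantina.
Plurality — first-place votes: The Elm 0, La Cantina 9, El Patio 10, Pho House 6. Winner: El Patio.
The two methods disagree.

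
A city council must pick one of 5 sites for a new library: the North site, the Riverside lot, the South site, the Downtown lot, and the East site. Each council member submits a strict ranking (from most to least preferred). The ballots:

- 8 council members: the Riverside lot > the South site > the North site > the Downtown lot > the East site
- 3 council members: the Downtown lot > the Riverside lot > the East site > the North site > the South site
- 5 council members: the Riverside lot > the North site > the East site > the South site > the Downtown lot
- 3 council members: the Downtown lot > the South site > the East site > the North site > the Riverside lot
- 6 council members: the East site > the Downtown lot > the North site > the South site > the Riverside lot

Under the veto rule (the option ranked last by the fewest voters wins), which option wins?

Last-place votes: the North site 0, the Riverside lot 9, the South site 3, the Downtown lot 5, the East site 8.
the North site is ranked last by the fewest voters, so the North site wins.

the North site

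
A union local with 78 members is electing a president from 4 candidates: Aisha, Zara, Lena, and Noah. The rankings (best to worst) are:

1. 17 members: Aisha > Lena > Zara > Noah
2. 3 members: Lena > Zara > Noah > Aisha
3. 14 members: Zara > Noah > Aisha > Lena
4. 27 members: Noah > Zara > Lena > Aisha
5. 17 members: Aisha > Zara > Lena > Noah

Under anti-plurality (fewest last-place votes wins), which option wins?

Last-place votes: Aisha 30, Zara 0, Lena 14, Noah 34.
Zara is ranked last by the fewest voters, so Zara wins.

Zara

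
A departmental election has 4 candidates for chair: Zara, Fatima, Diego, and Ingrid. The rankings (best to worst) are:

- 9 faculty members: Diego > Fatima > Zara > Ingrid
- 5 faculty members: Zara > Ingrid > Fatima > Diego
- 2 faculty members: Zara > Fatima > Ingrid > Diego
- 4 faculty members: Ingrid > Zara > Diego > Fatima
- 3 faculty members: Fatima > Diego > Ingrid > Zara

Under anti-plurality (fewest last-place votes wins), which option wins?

Zara

Last-place votes: Zara 3, Fatima 4, Diego 7, Ingrid 9.
Zara is ranked last by the fewest voters, so Zara wins.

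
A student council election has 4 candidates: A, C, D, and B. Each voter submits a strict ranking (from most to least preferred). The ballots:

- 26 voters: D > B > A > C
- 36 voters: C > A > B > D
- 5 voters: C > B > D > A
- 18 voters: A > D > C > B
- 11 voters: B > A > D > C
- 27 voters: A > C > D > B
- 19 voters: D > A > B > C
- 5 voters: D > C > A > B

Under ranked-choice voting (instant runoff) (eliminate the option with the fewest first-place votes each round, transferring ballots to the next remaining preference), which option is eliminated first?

B

Round 1: A 45, C 41, D 50, B 11. Eliminate B.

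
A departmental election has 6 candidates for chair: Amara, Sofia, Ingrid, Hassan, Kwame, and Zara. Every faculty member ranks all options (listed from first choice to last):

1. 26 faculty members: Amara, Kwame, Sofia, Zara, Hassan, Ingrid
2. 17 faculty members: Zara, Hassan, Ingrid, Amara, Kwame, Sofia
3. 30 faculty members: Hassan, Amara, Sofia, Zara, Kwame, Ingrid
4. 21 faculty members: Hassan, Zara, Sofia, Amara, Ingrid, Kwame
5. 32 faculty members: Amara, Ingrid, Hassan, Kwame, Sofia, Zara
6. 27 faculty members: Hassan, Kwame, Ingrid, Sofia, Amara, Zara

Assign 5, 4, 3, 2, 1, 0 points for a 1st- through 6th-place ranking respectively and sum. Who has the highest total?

Hassan

Amara: 26·5 + 17·2 + 30·4 + 21·2 + 32·5 + 27·1 = 513
Sofia: 26·3 + 17·0 + 30·3 + 21·3 + 32·1 + 27·2 = 317
Ingrid: 26·0 + 17·3 + 30·0 + 21·1 + 32·4 + 27·3 = 281
Hassan: 26·1 + 17·4 + 30·5 + 21·5 + 32·3 + 27·5 = 580
Kwame: 26·4 + 17·1 + 30·1 + 21·0 + 32·2 + 27·4 = 323
Zara: 26·2 + 17·5 + 30·2 + 21·4 + 32·0 + 27·0 = 281
Hassan has the highest Borda score (580).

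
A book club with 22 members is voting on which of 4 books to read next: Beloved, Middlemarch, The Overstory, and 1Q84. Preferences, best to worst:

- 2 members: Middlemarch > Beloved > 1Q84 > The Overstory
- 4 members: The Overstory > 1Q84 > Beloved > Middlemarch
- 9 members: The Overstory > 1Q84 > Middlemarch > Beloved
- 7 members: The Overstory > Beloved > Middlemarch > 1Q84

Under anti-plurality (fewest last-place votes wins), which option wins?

Last-place votes: Beloved 9, Middlemarch 4, The Overstory 2, 1Q84 7.
The Overstory is ranked last by the fewest voters, so The Overstory wins.

The Overstory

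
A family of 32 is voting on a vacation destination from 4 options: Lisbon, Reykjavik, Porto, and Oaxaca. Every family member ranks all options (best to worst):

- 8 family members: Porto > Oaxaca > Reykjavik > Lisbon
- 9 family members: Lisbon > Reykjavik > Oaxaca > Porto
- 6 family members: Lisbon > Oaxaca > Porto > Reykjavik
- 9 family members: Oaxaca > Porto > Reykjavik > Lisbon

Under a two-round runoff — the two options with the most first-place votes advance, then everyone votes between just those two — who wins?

Oaxaca

Round 1 first-place votes: Lisbon 15, Reykjavik 0, Porto 8, Oaxaca 9.
Lisbon and Oaxaca advance.
Runoff: Lisbon is preferred to Oaxaca by 15 voters; Oaxaca by 17.
Oaxaca wins the runoff.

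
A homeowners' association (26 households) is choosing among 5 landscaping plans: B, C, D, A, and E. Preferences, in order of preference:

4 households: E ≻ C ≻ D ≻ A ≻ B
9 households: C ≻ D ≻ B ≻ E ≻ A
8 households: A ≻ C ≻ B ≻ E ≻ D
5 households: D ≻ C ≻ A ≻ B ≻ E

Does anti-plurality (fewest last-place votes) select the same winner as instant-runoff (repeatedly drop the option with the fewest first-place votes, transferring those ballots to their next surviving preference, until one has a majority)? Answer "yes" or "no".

Anti-plurality — last-place votes: B 4, C 0, D 8, A 9, E 5. Winner: C.
Instant-runoff — R1 B 0, C 9, D 5, A 8, E 4 (B out); R2 C 9, D 5, A 8, E 4 (E out); R3 C 13, D 5, A 8 (D out); R4 C 18, A 8 (C winner). Winner: C.
The two methods agree.

yes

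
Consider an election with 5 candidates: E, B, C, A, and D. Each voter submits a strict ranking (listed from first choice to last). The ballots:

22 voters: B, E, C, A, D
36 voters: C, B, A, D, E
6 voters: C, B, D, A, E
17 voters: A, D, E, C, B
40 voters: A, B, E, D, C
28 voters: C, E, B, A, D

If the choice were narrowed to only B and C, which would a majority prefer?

C

Voters preferring B to C: 62; preferring C to B: 87.
C wins the head-to-head.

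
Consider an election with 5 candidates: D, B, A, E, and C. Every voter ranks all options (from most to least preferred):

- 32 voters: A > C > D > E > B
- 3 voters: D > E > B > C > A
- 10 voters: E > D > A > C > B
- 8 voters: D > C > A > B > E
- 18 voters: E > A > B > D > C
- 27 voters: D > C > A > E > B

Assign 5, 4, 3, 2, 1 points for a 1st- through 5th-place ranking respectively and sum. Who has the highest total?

D: 32·3 + 3·5 + 10·4 + 8·5 + 18·2 + 27·5 = 362
B: 32·1 + 3·3 + 10·1 + 8·2 + 18·3 + 27·1 = 148
A: 32·5 + 3·1 + 10·3 + 8·3 + 18·4 + 27·3 = 370
E: 32·2 + 3·4 + 10·5 + 8·1 + 18·5 + 27·2 = 278
C: 32·4 + 3·2 + 10·2 + 8·4 + 18·1 + 27·4 = 312
A has the highest Borda score (370).

A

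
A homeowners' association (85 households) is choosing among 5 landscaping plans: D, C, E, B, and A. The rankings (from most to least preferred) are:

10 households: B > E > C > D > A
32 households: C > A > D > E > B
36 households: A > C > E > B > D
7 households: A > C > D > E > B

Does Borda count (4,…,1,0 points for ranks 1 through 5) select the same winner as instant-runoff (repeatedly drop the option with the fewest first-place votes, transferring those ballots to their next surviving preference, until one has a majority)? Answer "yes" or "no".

no

Borda — scores: D 88, C 277, E 141, B 76, A 268. Winner: C.
Instant-runoff — R1 D 0, C 32, E 0, B 10, A 43 (A winner). Winner: A.
The two methods disagree.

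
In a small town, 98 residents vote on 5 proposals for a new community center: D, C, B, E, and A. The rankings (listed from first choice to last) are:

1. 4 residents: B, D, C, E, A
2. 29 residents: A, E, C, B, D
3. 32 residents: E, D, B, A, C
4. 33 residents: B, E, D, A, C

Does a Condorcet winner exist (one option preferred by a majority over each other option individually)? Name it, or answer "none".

E

E vs D: 94–4 for E.
E vs C: 94–4 for E.
E vs B: 61–37 for E.
E vs A: 69–29 for E.
E beats every other option head-to-head.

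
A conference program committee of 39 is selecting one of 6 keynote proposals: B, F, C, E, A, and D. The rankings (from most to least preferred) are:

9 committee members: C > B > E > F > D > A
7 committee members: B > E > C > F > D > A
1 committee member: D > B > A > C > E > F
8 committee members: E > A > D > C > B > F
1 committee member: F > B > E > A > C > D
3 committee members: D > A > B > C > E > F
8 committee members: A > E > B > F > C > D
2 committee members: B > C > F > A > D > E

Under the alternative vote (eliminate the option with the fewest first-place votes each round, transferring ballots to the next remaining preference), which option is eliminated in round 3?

Round 1: B 9, F 1, C 9, E 8, A 8, D 4. Eliminate F.
Round 2: B 10, C 9, E 8, A 8, D 4. Eliminate D.
Round 3: B 11, C 9, E 8, A 11. Eliminate E.

E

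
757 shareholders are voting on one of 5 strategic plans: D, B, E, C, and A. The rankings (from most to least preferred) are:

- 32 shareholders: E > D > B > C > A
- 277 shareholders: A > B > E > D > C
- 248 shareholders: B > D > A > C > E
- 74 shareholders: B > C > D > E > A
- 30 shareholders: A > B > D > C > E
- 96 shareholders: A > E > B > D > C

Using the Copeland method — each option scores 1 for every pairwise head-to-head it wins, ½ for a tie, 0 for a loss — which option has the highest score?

A

D: beats C; loses to B, E, and A → score 1.
B: beats D, E, and C; loses to A → score 3.
E: beats D and C; loses to B and A → score 2.
C: loses to D, B, E, and A → score 0.
A: beats D, B, E, and C → score 4.
A has the best pairwise record.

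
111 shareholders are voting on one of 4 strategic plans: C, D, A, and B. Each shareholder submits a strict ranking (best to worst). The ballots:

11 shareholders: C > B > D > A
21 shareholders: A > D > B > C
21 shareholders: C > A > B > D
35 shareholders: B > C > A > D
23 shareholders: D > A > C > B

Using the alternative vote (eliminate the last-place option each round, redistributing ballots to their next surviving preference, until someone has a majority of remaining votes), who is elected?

B

Round 1: C 32, D 23, A 21, B 35. Eliminate A.
Round 2: C 32, D 44, B 35. Eliminate C.
Round 3: D 44, B 67. B has a majority.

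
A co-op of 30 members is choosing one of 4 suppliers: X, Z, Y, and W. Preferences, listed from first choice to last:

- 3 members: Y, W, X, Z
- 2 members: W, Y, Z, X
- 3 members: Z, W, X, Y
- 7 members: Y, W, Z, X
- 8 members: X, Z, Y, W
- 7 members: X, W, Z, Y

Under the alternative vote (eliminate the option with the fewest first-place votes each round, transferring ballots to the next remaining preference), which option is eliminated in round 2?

Round 1: X 15, Z 3, Y 10, W 2. Eliminate W.
Round 2: X 15, Z 3, Y 12. Eliminate Z.

Z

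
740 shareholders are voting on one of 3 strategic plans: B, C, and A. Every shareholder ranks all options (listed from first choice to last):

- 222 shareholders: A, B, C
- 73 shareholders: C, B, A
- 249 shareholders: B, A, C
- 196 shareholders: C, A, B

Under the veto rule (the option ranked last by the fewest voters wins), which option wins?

Last-place votes: B 196, C 471, A 73.
A is ranked last by the fewest voters, so A wins.

A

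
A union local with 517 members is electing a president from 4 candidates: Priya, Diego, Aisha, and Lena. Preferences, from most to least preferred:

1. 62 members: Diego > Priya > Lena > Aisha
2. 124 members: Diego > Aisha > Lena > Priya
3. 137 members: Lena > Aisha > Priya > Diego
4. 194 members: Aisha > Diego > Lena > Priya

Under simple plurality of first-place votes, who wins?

Aisha

First-place votes: Priya 0, Diego 186, Aisha 194, Lena 137.
Aisha has the most first-place votes.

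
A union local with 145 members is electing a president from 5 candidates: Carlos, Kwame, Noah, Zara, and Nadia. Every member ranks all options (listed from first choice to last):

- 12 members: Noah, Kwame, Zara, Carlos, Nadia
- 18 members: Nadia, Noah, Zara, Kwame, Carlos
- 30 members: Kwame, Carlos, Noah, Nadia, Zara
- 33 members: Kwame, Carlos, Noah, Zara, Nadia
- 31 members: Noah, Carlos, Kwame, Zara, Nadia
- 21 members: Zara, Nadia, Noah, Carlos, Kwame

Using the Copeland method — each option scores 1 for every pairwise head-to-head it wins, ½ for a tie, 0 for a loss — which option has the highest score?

Carlos: beats Zara and Nadia; loses to Kwame and Noah → score 2.
Kwame: beats Carlos, Zara, and Nadia; loses to Noah → score 3.
Noah: beats Carlos, Kwame, Zara, and Nadia → score 4.
Zara: beats Nadia; loses to Carlos, Kwame, and Noah → score 1.
Nadia: loses to Carlos, Kwame, Noah, and Zara → score 0.
Noah has the best pairwise record.

Noah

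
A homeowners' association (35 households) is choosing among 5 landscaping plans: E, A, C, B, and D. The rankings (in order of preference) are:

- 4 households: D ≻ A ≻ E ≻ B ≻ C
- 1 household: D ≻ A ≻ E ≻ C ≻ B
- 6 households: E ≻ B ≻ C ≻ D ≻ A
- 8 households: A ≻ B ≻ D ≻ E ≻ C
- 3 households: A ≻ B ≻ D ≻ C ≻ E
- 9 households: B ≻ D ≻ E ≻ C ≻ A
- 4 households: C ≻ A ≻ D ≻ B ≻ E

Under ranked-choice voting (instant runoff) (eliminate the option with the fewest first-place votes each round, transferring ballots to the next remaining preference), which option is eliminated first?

Round 1: E 6, A 11, C 4, B 9, D 5. Eliminate C.

C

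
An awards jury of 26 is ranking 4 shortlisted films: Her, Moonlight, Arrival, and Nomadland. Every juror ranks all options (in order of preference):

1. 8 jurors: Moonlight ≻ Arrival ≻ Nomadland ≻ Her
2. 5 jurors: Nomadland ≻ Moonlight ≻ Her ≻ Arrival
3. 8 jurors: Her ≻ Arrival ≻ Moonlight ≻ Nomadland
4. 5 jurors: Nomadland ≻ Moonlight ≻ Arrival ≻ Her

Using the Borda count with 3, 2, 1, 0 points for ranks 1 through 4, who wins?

Her: 8·0 + 5·1 + 8·3 + 5·0 = 29
Moonlight: 8·3 + 5·2 + 8·1 + 5·2 = 52
Arrival: 8·2 + 5·0 + 8·2 + 5·1 = 37
Nomadland: 8·1 + 5·3 + 8·0 + 5·3 = 38
Moonlight has the highest Borda score (52).

Moonlight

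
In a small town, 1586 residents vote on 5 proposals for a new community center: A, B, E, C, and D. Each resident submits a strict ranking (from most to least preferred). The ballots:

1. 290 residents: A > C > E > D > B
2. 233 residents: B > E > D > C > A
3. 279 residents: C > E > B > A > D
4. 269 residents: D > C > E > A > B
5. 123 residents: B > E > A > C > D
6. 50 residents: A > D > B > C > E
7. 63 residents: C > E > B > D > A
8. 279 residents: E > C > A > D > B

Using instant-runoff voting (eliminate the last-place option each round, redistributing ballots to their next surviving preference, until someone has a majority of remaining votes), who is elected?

Round 1: A 340, B 356, E 279, C 342, D 269. Eliminate D.
Round 2: A 340, B 356, E 279, C 611. Eliminate E.
Round 3: A 340, B 356, C 890. C has a majority.

C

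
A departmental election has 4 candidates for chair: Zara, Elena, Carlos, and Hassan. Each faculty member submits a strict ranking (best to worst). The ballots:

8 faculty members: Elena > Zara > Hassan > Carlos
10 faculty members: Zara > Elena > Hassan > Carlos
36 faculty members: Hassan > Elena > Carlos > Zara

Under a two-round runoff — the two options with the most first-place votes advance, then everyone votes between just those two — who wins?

Round 1 first-place votes: Zara 10, Elena 8, Carlos 0, Hassan 36.
Hassan and Zara advance.
Runoff: Hassan is preferred to Zara by 36 voters; Zara by 18.
Hassan wins the runoff.

Hassan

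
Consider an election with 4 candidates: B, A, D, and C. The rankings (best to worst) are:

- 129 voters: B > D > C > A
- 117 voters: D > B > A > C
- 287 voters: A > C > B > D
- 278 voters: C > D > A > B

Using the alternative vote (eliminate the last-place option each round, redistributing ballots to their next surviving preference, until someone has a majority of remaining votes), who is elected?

C

Round 1: B 129, A 287, D 117, C 278. Eliminate D.
Round 2: B 246, A 287, C 278. Eliminate B.
Round 3: A 404, C 407. C has a majority.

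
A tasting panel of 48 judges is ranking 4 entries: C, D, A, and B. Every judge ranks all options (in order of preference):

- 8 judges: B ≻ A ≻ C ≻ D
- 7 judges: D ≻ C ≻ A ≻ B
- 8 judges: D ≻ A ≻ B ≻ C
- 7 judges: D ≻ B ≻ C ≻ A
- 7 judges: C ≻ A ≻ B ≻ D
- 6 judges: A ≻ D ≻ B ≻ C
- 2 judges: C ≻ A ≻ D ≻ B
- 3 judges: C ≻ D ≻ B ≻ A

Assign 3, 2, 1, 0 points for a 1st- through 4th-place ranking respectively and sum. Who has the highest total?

D

C: 8·1 + 7·2 + 8·0 + 7·1 + 7·3 + 6·0 + 2·3 + 3·3 = 65
D: 8·0 + 7·3 + 8·3 + 7·3 + 7·0 + 6·2 + 2·1 + 3·2 = 86
A: 8·2 + 7·1 + 8·2 + 7·0 + 7·2 + 6·3 + 2·2 + 3·0 = 75
B: 8·3 + 7·0 + 8·1 + 7·2 + 7·1 + 6·1 + 2·0 + 3·1 = 62
D has the highest Borda score (86).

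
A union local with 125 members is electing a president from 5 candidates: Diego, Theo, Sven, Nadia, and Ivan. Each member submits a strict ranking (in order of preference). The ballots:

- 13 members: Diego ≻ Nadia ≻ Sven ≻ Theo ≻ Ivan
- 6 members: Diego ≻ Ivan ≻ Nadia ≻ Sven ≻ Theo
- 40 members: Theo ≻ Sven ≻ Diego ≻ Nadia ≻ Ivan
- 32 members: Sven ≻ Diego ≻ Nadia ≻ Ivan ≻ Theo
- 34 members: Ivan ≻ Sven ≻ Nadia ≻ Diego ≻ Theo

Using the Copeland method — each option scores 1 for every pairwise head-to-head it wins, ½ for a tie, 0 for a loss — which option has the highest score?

Diego: beats Theo, Nadia, and Ivan; loses to Sven → score 3.
Theo: loses to Diego, Sven, Nadia, and Ivan → score 0.
Sven: beats Diego, Theo, Nadia, and Ivan → score 4.
Nadia: beats Theo and Ivan; loses to Diego and Sven → score 2.
Ivan: beats Theo; loses to Diego, Sven, and Nadia → score 1.
Sven has the best pairwise record.

Sven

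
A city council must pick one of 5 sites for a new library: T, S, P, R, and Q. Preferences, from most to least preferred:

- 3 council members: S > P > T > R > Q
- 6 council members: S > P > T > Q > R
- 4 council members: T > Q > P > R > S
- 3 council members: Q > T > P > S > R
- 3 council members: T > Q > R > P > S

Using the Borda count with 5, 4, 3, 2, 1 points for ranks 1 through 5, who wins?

T

T: 3·3 + 6·3 + 4·5 + 3·4 + 3·5 = 74
S: 3·5 + 6·5 + 4·1 + 3·2 + 3·1 = 58
P: 3·4 + 6·4 + 4·3 + 3·3 + 3·2 = 63
R: 3·2 + 6·1 + 4·2 + 3·1 + 3·3 = 32
Q: 3·1 + 6·2 + 4·4 + 3·5 + 3·4 = 58
T has the highest Borda score (74).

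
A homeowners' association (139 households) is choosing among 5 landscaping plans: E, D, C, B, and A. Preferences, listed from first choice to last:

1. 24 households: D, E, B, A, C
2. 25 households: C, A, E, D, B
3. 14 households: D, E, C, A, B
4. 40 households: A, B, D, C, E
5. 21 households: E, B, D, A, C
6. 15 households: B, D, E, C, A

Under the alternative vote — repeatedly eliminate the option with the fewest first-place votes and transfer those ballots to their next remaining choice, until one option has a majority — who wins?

D

Round 1: E 21, D 38, C 25, B 15, A 40. Eliminate B.
Round 2: E 21, D 53, C 25, A 40. Eliminate E.
Round 3: D 74, C 25, A 40. D has a majority.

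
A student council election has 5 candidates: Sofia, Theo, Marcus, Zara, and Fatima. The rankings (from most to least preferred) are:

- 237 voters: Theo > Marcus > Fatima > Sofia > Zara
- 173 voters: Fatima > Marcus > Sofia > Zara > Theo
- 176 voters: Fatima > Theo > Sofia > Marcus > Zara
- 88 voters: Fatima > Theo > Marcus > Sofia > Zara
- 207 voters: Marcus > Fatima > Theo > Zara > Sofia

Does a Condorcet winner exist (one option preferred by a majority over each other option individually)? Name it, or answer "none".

Checking pairwise contests:
Theo beats Sofia 708–173.
Fatima beats Theo 644–237.
Theo beats Marcus 501–380.
Sofia beats Zara 674–207.
Marcus beats Fatima 444–437.
Every option loses at least one head-to-head, so there is no Condorcet winner.

none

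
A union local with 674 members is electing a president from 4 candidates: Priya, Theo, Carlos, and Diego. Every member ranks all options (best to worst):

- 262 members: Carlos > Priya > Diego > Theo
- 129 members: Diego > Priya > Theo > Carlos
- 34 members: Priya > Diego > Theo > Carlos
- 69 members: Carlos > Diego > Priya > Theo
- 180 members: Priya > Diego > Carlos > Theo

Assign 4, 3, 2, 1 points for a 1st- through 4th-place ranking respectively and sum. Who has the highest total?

Priya: 262·3 + 129·3 + 34·4 + 69·2 + 180·4 = 2167
Theo: 262·1 + 129·2 + 34·2 + 69·1 + 180·1 = 837
Carlos: 262·4 + 129·1 + 34·1 + 69·4 + 180·2 = 1847
Diego: 262·2 + 129·4 + 34·3 + 69·3 + 180·3 = 1889
Priya has the highest Borda score (2167).

Priya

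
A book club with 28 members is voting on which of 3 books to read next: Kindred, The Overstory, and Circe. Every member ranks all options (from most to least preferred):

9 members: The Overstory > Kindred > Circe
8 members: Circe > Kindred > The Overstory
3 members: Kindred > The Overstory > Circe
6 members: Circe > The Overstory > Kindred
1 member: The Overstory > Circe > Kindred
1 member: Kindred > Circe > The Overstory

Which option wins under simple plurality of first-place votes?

First-place votes: Kindred 4, The Overstory 10, Circe 14.
Circe has the most first-place votes.

Circe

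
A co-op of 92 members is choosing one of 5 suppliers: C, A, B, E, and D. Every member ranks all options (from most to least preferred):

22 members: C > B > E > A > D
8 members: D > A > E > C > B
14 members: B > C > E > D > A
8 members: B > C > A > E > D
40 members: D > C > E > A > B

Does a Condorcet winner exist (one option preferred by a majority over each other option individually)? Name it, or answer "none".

D

D vs C: 48–44 for D.
D vs A: 62–30 for D.
D vs B: 48–44 for D.
D vs E: 48–44 for D.
D beats every other option head-to-head.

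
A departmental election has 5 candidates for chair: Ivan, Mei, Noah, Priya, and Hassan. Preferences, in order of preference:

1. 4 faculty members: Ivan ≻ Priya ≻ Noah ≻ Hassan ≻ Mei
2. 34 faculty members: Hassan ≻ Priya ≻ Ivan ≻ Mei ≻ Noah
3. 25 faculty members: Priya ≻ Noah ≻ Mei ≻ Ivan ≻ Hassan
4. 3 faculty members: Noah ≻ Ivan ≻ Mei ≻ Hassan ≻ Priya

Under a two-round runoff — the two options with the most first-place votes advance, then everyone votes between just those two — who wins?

Round 1 first-place votes: Ivan 4, Mei 0, Noah 3, Priya 25, Hassan 34.
Hassan and Priya advance.
Runoff: Hassan is preferred to Priya by 37 voters; Priya by 29.
Hassan wins the runoff.

Hassan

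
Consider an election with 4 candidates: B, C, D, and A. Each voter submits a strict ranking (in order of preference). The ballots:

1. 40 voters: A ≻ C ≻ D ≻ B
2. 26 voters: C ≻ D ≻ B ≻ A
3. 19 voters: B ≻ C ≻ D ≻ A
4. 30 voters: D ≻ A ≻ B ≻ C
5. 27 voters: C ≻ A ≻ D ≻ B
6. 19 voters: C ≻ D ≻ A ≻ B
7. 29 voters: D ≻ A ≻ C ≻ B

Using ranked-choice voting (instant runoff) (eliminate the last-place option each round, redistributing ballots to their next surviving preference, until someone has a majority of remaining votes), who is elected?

C

Round 1: B 19, C 72, D 59, A 40. Eliminate B.
Round 2: C 91, D 59, A 40. Eliminate A.
Round 3: C 131, D 59. C has a majority.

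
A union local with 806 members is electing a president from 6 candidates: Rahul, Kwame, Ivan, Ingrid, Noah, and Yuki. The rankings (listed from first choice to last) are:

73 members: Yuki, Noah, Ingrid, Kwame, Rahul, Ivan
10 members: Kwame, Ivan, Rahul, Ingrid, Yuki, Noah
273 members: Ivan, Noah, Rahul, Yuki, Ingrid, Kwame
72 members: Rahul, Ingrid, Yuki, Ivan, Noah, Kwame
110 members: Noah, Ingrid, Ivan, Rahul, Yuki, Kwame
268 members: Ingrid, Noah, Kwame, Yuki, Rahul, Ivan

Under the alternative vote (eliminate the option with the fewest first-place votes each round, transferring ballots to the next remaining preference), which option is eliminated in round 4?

Round 1: Rahul 72, Kwame 10, Ivan 273, Ingrid 268, Noah 110, Yuki 73. Eliminate Kwame.
Round 2: Rahul 72, Ivan 283, Ingrid 268, Noah 110, Yuki 73. Eliminate Rahul.
Round 3: Ivan 283, Ingrid 340, Noah 110, Yuki 73. Eliminate Yuki.
Round 4: Ivan 283, Ingrid 340, Noah 183. Eliminate Noah.

Noah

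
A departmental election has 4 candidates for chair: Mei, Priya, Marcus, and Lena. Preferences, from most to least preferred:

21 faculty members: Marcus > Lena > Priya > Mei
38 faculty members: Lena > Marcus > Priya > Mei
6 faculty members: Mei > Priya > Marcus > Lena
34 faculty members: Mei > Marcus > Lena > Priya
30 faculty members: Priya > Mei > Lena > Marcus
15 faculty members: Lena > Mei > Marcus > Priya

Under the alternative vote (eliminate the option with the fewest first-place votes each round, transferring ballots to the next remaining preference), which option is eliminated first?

Marcus

Round 1: Mei 40, Priya 30, Marcus 21, Lena 53. Eliminate Marcus.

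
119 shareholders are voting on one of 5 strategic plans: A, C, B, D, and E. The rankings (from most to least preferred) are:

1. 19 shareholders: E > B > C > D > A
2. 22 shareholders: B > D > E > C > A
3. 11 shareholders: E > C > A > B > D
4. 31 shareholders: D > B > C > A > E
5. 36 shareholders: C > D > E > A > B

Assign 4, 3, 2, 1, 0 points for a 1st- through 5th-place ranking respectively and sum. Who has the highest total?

D

A: 19·0 + 22·0 + 11·2 + 31·1 + 36·1 = 89
C: 19·2 + 22·1 + 11·3 + 31·2 + 36·4 = 299
B: 19·3 + 22·4 + 11·1 + 31·3 + 36·0 = 249
D: 19·1 + 22·3 + 11·0 + 31·4 + 36·3 = 317
E: 19·4 + 22·2 + 11·4 + 31·0 + 36·2 = 236
D has the highest Borda score (317).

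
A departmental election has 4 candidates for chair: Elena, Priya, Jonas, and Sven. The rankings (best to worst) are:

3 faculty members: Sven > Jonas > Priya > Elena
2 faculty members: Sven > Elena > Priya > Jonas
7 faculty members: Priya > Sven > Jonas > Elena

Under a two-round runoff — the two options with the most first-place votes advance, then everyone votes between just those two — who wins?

Priya

Round 1 first-place votes: Elena 0, Priya 7, Jonas 0, Sven 5.
Priya and Sven advance.
Runoff: Priya is preferred to Sven by 7 voters; Sven by 5.
Priya wins the runoff.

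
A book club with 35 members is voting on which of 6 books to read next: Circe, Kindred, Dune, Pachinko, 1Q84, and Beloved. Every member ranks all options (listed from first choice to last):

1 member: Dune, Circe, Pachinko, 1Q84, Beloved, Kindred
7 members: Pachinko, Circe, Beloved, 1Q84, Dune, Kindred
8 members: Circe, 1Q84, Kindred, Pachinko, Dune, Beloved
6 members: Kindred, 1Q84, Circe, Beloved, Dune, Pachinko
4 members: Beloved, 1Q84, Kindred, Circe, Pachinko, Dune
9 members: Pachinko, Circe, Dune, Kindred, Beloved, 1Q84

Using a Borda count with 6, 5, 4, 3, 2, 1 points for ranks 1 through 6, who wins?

Circe: 1·5 + 7·5 + 8·6 + 6·4 + 4·3 + 9·5 = 169
Kindred: 1·1 + 7·1 + 8·4 + 6·6 + 4·4 + 9·3 = 119
Dune: 1·6 + 7·2 + 8·2 + 6·2 + 4·1 + 9·4 = 88
Pachinko: 1·4 + 7·6 + 8·3 + 6·1 + 4·2 + 9·6 = 138
1Q84: 1·3 + 7·3 + 8·5 + 6·5 + 4·5 + 9·1 = 123
Beloved: 1·2 + 7·4 + 8·1 + 6·3 + 4·6 + 9·2 = 98
Circe has the highest Borda score (169).

Circe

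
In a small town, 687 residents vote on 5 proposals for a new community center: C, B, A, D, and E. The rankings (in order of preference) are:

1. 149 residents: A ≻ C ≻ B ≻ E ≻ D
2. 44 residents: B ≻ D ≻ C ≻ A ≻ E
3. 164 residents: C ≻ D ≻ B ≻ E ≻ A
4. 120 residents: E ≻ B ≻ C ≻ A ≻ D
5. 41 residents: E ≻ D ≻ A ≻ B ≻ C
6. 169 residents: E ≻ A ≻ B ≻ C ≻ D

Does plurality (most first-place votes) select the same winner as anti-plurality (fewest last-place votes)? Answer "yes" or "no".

Plurality — first-place votes: C 164, B 44, A 149, D 0, E 330. Winner: E.
Anti-plurality — last-place votes: C 41, B 0, A 164, D 438, E 44. Winner: B.
The two methods disagree.

no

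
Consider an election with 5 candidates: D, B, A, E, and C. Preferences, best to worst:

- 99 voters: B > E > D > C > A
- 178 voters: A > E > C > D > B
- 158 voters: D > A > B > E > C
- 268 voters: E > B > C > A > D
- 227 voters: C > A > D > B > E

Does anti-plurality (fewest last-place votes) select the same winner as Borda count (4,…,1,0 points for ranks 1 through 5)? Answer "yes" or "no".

yes

Anti-plurality — last-place votes: D 268, B 178, A 99, E 227, C 158. Winner: A.
Borda — scores: D 1462, B 1743, A 2135, E 2061, C 1899. Winner: A.
The two methods agree.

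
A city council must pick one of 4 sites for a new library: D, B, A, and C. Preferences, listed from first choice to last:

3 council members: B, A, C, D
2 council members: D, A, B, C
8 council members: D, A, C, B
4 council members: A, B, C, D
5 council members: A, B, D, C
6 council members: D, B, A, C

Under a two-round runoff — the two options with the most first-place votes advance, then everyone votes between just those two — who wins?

D

Round 1 first-place votes: D 16, B 3, A 9, C 0.
D and A advance.
Runoff: D is preferred to A by 16 voters; A by 12.
D wins the runoff.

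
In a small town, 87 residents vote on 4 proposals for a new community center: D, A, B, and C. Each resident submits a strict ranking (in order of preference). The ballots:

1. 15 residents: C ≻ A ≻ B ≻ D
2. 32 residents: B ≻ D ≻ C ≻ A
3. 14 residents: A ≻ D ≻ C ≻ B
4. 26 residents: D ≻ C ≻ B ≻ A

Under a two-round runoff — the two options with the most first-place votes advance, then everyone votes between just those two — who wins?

Round 1 first-place votes: D 26, A 14, B 32, C 15.
B and D advance.
Runoff: B is preferred to D by 47 voters; D by 40.
B wins the runoff.

B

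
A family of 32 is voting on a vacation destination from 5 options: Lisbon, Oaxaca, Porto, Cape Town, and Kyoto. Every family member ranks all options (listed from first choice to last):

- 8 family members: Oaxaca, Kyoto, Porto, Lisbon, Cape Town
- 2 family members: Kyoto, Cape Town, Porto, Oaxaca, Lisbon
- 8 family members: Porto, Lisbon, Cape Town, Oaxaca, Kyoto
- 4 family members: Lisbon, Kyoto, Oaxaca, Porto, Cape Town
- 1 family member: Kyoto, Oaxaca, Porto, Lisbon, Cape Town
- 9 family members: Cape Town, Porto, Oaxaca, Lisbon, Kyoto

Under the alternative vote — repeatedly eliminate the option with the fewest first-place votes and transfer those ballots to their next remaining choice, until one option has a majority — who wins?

Cape Town

Round 1: Lisbon 4, Oaxaca 8, Porto 8, Cape Town 9, Kyoto 3. Eliminate Kyoto.
Round 2: Lisbon 4, Oaxaca 9, Porto 8, Cape Town 11. Eliminate Lisbon.
Round 3: Oaxaca 13, Porto 8, Cape Town 11. Eliminate Porto.
Round 4: Oaxaca 13, Cape Town 19. Cape Town has a majority.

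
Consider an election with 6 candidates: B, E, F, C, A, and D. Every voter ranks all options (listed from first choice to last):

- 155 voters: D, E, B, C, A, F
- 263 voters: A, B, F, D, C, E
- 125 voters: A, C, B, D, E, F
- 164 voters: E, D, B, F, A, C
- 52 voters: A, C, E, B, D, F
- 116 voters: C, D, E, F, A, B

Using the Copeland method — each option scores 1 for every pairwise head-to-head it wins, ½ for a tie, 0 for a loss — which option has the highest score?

A

B: beats F, C, and D; loses to E and A → score 3.
E: beats B and F; loses to C, A, and D → score 2.
F: loses to B, E, C, A, and D → score 0.
C: beats E and F; loses to B, A, and D → score 2.
A: beats B, E, F, C, and D → score 5.
D: beats E, F, and C; loses to B and A → score 3.
A has the best pairwise record.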